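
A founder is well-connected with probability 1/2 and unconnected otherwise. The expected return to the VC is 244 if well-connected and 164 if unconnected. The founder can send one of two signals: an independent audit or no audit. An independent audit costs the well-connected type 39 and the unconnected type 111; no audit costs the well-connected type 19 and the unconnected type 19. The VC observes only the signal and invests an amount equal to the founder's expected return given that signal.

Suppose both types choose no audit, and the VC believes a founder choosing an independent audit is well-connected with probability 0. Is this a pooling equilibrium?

Yes

At the pooled signal (no audit) the VC holds the prior 1/2 and pays 1/2·244 + 1/2·164 = 204. Off-path (audit) belief 0 gives 0·244 + 1·164 = 164.
Well-connected: no audit gives 204 − 19 = 185; audit gives 164 − 39 = 125. Stays. ✓
Unconnected: no audit gives 204 − 19 = 185; audit gives 164 − 111 = 53. Stays. ✓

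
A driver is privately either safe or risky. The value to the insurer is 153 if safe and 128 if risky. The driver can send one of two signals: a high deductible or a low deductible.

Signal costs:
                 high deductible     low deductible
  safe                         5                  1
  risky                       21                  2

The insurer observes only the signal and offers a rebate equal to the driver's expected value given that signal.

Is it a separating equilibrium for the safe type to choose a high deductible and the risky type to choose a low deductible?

If types separate, high deductible earns payment 153 and low deductible earns 128.
Safe: high deductible gives 153 − 5 = 148; low deductible gives 128 − 1 = 127. No deviation. ✓
Risky: low deductible gives 128 − 2 = 126; high deductible gives 153 − 21 = 132. Would deviate. ✗

No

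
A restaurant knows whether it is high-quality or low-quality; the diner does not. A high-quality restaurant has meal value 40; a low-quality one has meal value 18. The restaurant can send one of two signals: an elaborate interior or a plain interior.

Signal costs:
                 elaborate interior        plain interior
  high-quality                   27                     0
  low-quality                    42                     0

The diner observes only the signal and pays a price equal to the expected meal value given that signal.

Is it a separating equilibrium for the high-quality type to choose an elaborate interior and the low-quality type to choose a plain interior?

If types separate, elaborate interior earns payment 40 and plain interior earns 18.
High-quality: elaborate interior gives 40 − 27 = 13; plain interior gives 18 − 0 = 18. Would deviate. ✗
Low-quality: plain interior gives 18 − 0 = 18; elaborate interior gives 40 − 42 = -2. No deviation. ✓

No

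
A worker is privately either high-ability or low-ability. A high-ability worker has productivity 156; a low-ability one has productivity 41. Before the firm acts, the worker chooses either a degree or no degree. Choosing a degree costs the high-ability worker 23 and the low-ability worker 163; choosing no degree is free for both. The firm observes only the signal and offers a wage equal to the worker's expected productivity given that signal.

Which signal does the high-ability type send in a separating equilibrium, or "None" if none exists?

degree

Try high-ability → degree, low-ability → no degree:
  If types separate, degree earns payment 156 and no degree earns 41.
  High-ability: degree gives 156 − 23 = 133; no degree gives 41 − 0 = 41. No deviation. ✓
  Low-ability: no degree gives 41 − 0 = 41; degree gives 156 − 163 = -7. No deviation. ✓
Both hold — the high-ability type sends degree.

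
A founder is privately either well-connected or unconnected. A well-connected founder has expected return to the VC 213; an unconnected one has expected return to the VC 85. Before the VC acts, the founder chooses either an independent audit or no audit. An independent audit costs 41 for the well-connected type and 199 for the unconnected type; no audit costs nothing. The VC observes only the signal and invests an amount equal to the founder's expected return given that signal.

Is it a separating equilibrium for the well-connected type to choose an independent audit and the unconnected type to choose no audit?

If types separate, audit earns payment 213 and no audit earns 85.
Well-connected: audit gives 213 − 41 = 172; no audit gives 85 − 0 = 85. No deviation. ✓
Unconnected: no audit gives 85 − 0 = 85; audit gives 213 − 199 = 14. No deviation. ✓
Neither type gains from mimicking the other.

Yes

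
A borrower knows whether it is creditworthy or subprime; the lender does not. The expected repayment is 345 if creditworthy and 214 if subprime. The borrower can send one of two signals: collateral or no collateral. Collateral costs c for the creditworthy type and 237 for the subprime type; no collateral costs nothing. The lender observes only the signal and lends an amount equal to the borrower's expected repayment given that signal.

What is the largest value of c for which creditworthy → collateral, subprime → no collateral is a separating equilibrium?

131

Under separation: collateral → creditworthy (pays 345); no collateral → subprime (pays 214).
Subprime: 214 − 0 = 214 ≥ 345 − 237 = 108. Holds regardless of c. ✓
Creditworthy: 345 − c ≥ 214 − 0, so c ≤ 345 − 214 = 131.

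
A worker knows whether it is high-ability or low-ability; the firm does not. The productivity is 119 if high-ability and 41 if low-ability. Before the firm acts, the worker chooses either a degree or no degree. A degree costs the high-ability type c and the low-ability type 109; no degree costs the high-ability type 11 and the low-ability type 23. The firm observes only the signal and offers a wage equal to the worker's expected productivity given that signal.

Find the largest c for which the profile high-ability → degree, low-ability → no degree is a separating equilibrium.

89

Under separation: degree → high-ability (pays 119); no degree → low-ability (pays 41).
Low-ability: 41 − 23 = 18 ≥ 119 − 109 = 10. Holds regardless of c. ✓
High-ability: 119 − c ≥ 41 − 11, so c ≤ 119 − 30 = 89.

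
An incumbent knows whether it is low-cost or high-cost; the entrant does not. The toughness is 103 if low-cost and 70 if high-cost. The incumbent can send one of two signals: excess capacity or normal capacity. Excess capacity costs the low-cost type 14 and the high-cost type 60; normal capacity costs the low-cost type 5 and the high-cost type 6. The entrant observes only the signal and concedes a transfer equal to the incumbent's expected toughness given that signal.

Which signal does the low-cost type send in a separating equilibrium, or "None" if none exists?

excess capacity

Try low-cost → excess capacity, high-cost → normal capacity:
  Under separation the entrant infers type exactly: excess capacity → low-cost (pays 103), normal capacity → high-cost (pays 70).
  Low-cost: excess capacity gives 103 − 14 = 89; normal capacity gives 70 − 5 = 65. No deviation. ✓
  High-cost: normal capacity gives 70 − 6 = 64; excess capacity gives 103 − 60 = 43. No deviation. ✓
Both hold — the low-cost type sends excess capacity.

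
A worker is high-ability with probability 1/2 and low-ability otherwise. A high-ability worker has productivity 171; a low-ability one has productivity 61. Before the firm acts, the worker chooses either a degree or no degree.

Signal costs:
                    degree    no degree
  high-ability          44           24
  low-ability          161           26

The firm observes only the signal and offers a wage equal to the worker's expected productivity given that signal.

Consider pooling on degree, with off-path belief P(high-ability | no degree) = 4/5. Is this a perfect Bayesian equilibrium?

No

At the pooled signal (degree) the firm holds the prior 1/2 and pays 1/2·171 + 1/2·61 = 116. Off-path (no degree) belief 4/5 gives 4/5·171 + 1/5·61 = 149.
High-ability: degree gives 116 − 44 = 72; no degree gives 149 − 24 = 125. Deviates. ✗
Low-ability: degree gives 116 − 161 = -45; no degree gives 149 − 26 = 123. Deviates. ✗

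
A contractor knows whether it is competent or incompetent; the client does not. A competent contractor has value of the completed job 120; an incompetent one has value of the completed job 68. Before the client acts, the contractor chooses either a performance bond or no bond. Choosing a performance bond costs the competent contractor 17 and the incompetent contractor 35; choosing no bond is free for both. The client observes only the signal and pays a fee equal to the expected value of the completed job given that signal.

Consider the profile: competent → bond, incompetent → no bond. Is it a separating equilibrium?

If types separate, bond earns payment 120 and no bond earns 68.
Competent: bond gives 120 − 17 = 103; no bond gives 68 − 0 = 68. No deviation. ✓
Incompetent: no bond gives 68 − 0 = 68; bond gives 120 − 35 = 85. Would deviate. ✗

No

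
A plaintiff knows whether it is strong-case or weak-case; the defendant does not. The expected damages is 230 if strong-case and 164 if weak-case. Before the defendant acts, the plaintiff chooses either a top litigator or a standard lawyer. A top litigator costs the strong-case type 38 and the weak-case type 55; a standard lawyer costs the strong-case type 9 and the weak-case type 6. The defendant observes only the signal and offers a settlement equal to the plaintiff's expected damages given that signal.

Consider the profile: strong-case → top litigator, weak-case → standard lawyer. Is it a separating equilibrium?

If types separate, top litigator earns payment 230 and standard lawyer earns 164.
Strong-case: top litigator gives 230 − 38 = 192; standard lawyer gives 164 − 9 = 155. No deviation. ✓
Weak-case: standard lawyer gives 164 − 6 = 158; top litigator gives 230 − 55 = 175. Would deviate. ✗

No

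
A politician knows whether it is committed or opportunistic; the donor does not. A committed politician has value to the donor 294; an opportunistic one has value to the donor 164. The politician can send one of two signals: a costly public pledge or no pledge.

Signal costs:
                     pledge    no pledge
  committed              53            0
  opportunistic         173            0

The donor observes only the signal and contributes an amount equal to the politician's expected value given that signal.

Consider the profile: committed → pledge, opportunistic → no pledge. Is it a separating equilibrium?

If types separate, pledge earns payment 294 and no pledge earns 164.
Committed: pledge gives 294 − 53 = 241; no pledge gives 164 − 0 = 164. No deviation. ✓
Opportunistic: no pledge gives 164 − 0 = 164; pledge gives 294 − 173 = 121. No deviation. ✓
Both incentive constraints hold.

Yes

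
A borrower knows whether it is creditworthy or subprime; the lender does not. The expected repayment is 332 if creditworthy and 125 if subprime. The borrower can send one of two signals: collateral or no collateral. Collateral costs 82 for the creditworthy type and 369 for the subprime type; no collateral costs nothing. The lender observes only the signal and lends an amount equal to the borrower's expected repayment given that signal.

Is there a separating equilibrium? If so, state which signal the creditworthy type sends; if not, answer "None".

Try creditworthy → collateral, subprime → no collateral:
  If types separate, collateral earns payment 332 and no collateral earns 125.
  Creditworthy: collateral gives 332 − 82 = 250; no collateral gives 125 − 0 = 125. No deviation. ✓
  Subprime: no collateral gives 125 − 0 = 125; collateral gives 332 − 369 = -37. No deviation. ✓
Both hold — the creditworthy type sends collateral.

collateral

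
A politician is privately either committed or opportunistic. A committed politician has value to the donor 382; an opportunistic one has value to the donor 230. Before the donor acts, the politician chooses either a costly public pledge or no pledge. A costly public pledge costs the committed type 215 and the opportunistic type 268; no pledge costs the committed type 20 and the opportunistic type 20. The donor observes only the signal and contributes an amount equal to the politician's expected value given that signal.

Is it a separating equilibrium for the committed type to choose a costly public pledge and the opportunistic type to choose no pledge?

No

If types separate, pledge earns payment 382 and no pledge earns 230.
Committed: pledge gives 382 − 215 = 167; no pledge gives 230 − 20 = 210. Would deviate. ✗
Opportunistic: no pledge gives 230 − 20 = 210; pledge gives 382 − 268 = 114. No deviation. ✓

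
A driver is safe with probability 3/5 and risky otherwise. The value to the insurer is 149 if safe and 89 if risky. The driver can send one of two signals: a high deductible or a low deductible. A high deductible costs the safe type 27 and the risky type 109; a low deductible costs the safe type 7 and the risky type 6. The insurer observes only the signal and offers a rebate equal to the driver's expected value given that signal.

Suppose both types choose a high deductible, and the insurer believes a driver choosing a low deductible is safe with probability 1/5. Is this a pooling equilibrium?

On the equilibrium path (high deductible) the insurer holds the prior 3/5 and pays 3/5·149 + 2/5·89 = 125. Off-path (low deductible) belief 1/5 gives 1/5·149 + 4/5·89 = 101.
Safe: high deductible gives 125 − 27 = 98; low deductible gives 101 − 7 = 94. Stays. ✓
Risky: high deductible gives 125 − 109 = 16; low deductible gives 101 − 6 = 95. Deviates. ✗

No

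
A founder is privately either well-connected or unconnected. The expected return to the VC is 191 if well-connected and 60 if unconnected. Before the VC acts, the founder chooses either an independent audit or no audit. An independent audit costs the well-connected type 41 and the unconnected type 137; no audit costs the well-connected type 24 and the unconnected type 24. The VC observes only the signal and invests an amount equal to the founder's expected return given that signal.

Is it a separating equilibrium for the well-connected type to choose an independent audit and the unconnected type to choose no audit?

No

If types separate, audit earns payment 191 and no audit earns 60.
Well-connected: audit gives 191 − 41 = 150; no audit gives 60 − 24 = 36. No deviation. ✓
Unconnected: no audit gives 60 − 24 = 36; audit gives 191 − 137 = 54. Would deviate. ✗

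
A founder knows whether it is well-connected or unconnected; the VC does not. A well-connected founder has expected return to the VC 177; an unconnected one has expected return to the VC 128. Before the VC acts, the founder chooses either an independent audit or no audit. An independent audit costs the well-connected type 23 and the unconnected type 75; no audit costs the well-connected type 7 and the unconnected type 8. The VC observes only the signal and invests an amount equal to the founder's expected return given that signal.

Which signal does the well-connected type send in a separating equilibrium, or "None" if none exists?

audit

Try well-connected → audit, unconnected → no audit:
  Under separation the VC infers type exactly: audit → well-connected (pays 177), no audit → unconnected (pays 128).
  Well-connected: audit gives 177 − 23 = 154; no audit gives 128 − 7 = 121. No deviation. ✓
  Unconnected: no audit gives 128 − 8 = 120; audit gives 177 − 75 = 102. No deviation. ✓
Both hold — the well-connected type sends audit.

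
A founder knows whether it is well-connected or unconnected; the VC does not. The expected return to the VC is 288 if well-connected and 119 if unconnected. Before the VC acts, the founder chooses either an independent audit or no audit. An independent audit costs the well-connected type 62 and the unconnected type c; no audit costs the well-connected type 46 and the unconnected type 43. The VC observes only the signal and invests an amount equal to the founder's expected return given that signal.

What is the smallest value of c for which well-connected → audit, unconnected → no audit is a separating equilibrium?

Under separation: audit → well-connected (pays 288); no audit → unconnected (pays 119).
Well-connected: 288 − 62 = 226 ≥ 119 − 46 = 73. Holds regardless of c. ✓
Unconnected: 119 − 43 ≥ 288 − c, so c ≥ 288 − 76 = 212.

212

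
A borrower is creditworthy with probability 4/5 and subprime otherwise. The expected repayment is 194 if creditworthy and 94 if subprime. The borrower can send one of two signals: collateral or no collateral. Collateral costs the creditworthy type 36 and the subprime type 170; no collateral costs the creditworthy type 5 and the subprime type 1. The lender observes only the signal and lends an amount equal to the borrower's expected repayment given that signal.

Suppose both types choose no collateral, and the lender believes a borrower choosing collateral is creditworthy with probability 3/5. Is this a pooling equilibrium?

On the equilibrium path (no collateral) the lender holds the prior 4/5 and pays 4/5·194 + 1/5·94 = 174. Off-path (collateral) belief 3/5 gives 3/5·194 + 2/5·94 = 154.
Creditworthy: no collateral gives 174 − 5 = 169; collateral gives 154 − 36 = 118. Stays. ✓
Subprime: no collateral gives 174 − 1 = 173; collateral gives 154 − 170 = -16. Stays. ✓
Beliefs are Bayes-consistent on-path and both types best-respond.

Yes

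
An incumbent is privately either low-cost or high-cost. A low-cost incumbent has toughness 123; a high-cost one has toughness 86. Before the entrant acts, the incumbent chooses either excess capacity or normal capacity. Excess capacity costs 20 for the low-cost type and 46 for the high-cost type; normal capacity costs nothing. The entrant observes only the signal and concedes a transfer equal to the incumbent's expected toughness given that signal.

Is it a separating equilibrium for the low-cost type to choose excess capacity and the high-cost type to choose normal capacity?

If types separate, excess capacity earns payment 123 and normal capacity earns 86.
Low-cost: excess capacity gives 123 − 20 = 103; normal capacity gives 86 − 0 = 86. No deviation. ✓
High-cost: normal capacity gives 86 − 0 = 86; excess capacity gives 123 − 46 = 77. No deviation. ✓
Both incentive constraints hold.

Yes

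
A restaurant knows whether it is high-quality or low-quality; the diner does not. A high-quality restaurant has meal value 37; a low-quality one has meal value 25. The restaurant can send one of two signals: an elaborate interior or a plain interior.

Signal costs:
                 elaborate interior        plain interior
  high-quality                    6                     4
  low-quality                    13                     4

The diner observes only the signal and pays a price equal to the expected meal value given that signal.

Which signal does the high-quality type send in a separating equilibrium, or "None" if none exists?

None

Try high-quality → elaborate interior, low-quality → plain interior:
  Under separation the diner infers type exactly: elaborate interior → high-quality (pays 37), plain interior → low-quality (pays 25).
  High-quality: elaborate interior gives 37 − 6 = 31; plain interior gives 25 − 4 = 21. No deviation. ✓
  Low-quality: plain interior gives 25 − 4 = 21; elaborate interior gives 37 − 13 = 24. Would deviate. ✗
Try high-quality → plain interior, low-quality → elaborate interior:
  Under separation the diner infers type exactly: plain interior → high-quality (pays 37), elaborate interior → low-quality (pays 25).
  High-quality: plain interior gives 37 − 4 = 33; elaborate interior gives 25 − 6 = 19. No deviation. ✓
  Low-quality: elaborate interior gives 25 − 13 = 12; plain interior gives 37 − 4 = 33. Would deviate. ✗
Neither assignment is incentive-compatible.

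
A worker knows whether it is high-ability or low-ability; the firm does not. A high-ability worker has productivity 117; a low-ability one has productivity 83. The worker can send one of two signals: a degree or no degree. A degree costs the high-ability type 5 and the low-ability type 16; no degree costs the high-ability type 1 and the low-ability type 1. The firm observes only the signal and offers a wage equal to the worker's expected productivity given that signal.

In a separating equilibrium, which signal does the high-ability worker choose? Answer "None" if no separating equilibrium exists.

Try high-ability → degree, low-ability → no degree:
  Under separation the firm infers type exactly: degree → high-ability (pays 117), no degree → low-ability (pays 83).
  High-ability: degree gives 117 − 5 = 112; no degree gives 83 − 1 = 82. No deviation. ✓
  Low-ability: no degree gives 83 − 1 = 82; degree gives 117 − 16 = 101. Would deviate. ✗
Try high-ability → no degree, low-ability → degree:
  Under separation the firm infers type exactly: no degree → high-ability (pays 117), degree → low-ability (pays 83).
  High-ability: no degree gives 117 − 1 = 116; degree gives 83 − 5 = 78. No deviation. ✓
  Low-ability: degree gives 83 − 16 = 67; no degree gives 117 − 1 = 116. Would deviate. ✗
Neither assignment is incentive-compatible.

None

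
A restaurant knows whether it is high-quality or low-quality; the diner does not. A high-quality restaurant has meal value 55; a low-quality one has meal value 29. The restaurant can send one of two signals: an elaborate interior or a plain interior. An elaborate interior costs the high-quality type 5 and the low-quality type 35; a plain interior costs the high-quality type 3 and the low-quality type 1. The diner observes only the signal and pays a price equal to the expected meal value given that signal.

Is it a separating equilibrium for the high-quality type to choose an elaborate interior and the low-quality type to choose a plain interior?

Yes

Under separation the diner infers type exactly: elaborate interior → high-quality (pays 55), plain interior → low-quality (pays 29).
High-quality: elaborate interior gives 55 − 5 = 50; plain interior gives 29 − 3 = 26. No deviation. ✓
Low-quality: plain interior gives 29 − 1 = 28; elaborate interior gives 55 − 35 = 20. No deviation. ✓
Both incentive constraints hold.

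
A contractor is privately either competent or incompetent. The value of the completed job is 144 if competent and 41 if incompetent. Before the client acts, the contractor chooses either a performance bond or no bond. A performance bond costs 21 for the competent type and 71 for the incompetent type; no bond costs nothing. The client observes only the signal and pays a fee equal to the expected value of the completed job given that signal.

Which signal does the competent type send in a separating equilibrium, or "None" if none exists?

None

Try competent → bond, incompetent → no bond:
  Under separation the client infers type exactly: bond → competent (pays 144), no bond → incompetent (pays 41).
  Competent: bond gives 144 − 21 = 123; no bond gives 41 − 0 = 41. No deviation. ✓
  Incompetent: no bond gives 41 − 0 = 41; bond gives 144 − 71 = 73. Would deviate. ✗
Try competent → no bond, incompetent → bond:
  Under separation the client infers type exactly: no bond → competent (pays 144), bond → incompetent (pays 41).
  Competent: no bond gives 144 − 0 = 144; bond gives 41 − 21 = 20. No deviation. ✓
  Incompetent: bond gives 41 − 71 = -30; no bond gives 144 − 0 = 144. Would deviate. ✗
Neither assignment is incentive-compatible.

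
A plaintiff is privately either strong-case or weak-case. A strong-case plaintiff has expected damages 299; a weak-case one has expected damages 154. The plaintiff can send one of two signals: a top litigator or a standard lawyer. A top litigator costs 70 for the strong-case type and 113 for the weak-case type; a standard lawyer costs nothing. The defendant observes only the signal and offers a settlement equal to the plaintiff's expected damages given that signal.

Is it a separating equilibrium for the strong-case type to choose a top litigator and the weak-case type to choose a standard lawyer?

Under separation the defendant infers type exactly: top litigator → strong-case (pays 299), standard lawyer → weak-case (pays 154).
Strong-case: top litigator gives 299 − 70 = 229; standard lawyer gives 154 − 0 = 154. No deviation. ✓
Weak-case: standard lawyer gives 154 − 0 = 154; top litigator gives 299 − 113 = 186. Would deviate. ✗

No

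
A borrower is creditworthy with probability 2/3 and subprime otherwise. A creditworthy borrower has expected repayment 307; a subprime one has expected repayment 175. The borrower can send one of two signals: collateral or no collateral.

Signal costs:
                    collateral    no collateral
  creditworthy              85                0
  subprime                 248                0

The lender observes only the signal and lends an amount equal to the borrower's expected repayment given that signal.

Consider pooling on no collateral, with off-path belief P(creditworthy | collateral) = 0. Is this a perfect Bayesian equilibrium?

On the equilibrium path (no collateral) the lender holds the prior 2/3 and pays 2/3·307 + 1/3·175 = 263. Off-path (collateral) belief 0 gives 0·307 + 1·175 = 175.
Creditworthy: no collateral gives 263 − 0 = 263; collateral gives 175 − 85 = 90. Stays. ✓
Subprime: no collateral gives 263 − 0 = 263; collateral gives 175 − 248 = -73. Stays. ✓
Beliefs are Bayes-consistent on-path and both types best-respond.

Yes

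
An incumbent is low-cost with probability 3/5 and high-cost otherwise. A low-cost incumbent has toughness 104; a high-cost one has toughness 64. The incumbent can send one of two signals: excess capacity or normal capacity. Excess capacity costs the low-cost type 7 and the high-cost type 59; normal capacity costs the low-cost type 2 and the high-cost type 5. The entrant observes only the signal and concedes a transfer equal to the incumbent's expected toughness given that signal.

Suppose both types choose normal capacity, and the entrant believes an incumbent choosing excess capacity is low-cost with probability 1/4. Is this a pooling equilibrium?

Yes

On the equilibrium path (normal capacity) the entrant holds the prior 3/5 and pays 3/5·104 + 2/5·64 = 88. Off-path (excess capacity) belief 1/4 gives 1/4·104 + 3/4·64 = 74.
Low-cost: normal capacity gives 88 − 2 = 86; excess capacity gives 74 − 7 = 67. Stays. ✓
High-cost: normal capacity gives 88 − 5 = 83; excess capacity gives 74 − 59 = 15. Stays. ✓
Beliefs are Bayes-consistent on-path and both types best-respond.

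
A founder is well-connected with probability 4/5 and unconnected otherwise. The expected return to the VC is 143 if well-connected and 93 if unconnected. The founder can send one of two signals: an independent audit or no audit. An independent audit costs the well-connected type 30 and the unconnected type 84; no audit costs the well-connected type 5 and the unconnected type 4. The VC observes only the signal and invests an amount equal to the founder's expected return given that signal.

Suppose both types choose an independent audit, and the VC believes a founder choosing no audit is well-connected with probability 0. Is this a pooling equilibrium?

No

At the pooled signal (audit) the VC holds the prior 4/5 and pays 4/5·143 + 1/5·93 = 133. Off-path (no audit) belief 0 gives 0·143 + 1·93 = 93.
Well-connected: audit gives 133 − 30 = 103; no audit gives 93 − 5 = 88. Stays. ✓
Unconnected: audit gives 133 − 84 = 49; no audit gives 93 − 4 = 89. Deviates. ✗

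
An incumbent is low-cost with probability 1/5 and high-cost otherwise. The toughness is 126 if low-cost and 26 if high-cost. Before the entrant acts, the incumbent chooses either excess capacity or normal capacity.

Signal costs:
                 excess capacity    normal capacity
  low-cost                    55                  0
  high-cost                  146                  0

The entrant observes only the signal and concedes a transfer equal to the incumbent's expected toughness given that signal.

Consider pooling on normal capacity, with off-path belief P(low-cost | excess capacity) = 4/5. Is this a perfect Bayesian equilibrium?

No

At the pooled signal (normal capacity) the entrant holds the prior 1/5 and pays 1/5·126 + 4/5·26 = 46. Off-path (excess capacity) belief 4/5 gives 4/5·126 + 1/5·26 = 106.
Low-cost: normal capacity gives 46 − 0 = 46; excess capacity gives 106 − 55 = 51. Deviates. ✗
High-cost: normal capacity gives 46 − 0 = 46; excess capacity gives 106 − 146 = -40. Stays. ✓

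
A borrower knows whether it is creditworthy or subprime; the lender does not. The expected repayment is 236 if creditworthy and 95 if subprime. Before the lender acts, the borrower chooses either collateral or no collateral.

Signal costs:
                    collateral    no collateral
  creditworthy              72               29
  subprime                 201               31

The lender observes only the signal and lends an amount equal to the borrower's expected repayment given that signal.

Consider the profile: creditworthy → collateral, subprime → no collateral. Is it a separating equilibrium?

If types separate, collateral earns payment 236 and no collateral earns 95.
Creditworthy: collateral gives 236 − 72 = 164; no collateral gives 95 − 29 = 66. No deviation. ✓
Subprime: no collateral gives 95 − 31 = 64; collateral gives 236 − 201 = 35. No deviation. ✓
Both incentive constraints hold.

Yes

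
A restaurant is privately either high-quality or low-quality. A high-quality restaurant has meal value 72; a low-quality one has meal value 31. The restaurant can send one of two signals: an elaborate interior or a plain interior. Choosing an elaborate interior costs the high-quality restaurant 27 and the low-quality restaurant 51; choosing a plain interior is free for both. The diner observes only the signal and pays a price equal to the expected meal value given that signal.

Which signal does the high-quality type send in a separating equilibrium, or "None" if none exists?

Try high-quality → elaborate interior, low-quality → plain interior:
  If types separate, elaborate interior earns payment 72 and plain interior earns 31.
  High-quality: elaborate interior gives 72 − 27 = 45; plain interior gives 31 − 0 = 31. No deviation. ✓
  Low-quality: plain interior gives 31 − 0 = 31; elaborate interior gives 72 − 51 = 21. No deviation. ✓
Both hold — the high-quality type sends elaborate interior.

elaborate interior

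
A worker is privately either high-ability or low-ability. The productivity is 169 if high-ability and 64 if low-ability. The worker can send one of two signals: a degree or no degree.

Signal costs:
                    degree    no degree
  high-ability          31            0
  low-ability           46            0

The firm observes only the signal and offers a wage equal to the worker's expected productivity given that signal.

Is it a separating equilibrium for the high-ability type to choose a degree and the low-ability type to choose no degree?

If types separate, degree earns payment 169 and no degree earns 64.
High-ability: degree gives 169 − 31 = 138; no degree gives 64 − 0 = 64. No deviation. ✓
Low-ability: no degree gives 64 − 0 = 64; degree gives 169 − 46 = 123. Would deviate. ✗

No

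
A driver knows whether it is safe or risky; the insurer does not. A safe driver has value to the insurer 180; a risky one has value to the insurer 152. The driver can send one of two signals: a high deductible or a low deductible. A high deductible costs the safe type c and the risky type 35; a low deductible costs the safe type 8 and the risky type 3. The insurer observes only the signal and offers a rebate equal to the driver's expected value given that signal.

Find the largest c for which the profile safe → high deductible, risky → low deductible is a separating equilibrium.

36

Under separation: high deductible → safe (pays 180); low deductible → risky (pays 152).
Risky: 152 − 3 = 149 ≥ 180 − 35 = 145. Holds regardless of c. ✓
Safe: 180 − c ≥ 152 − 8, so c ≤ 180 − 144 = 36.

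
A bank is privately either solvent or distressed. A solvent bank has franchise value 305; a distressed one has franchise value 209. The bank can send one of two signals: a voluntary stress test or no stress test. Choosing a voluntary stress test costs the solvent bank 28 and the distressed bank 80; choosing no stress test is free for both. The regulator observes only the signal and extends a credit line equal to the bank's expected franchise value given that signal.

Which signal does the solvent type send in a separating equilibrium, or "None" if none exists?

Try solvent → stress test, distressed → no stress test:
  If types separate, stress test earns payment 305 and no stress test earns 209.
  Solvent: stress test gives 305 − 28 = 277; no stress test gives 209 − 0 = 209. No deviation. ✓
  Distressed: no stress test gives 209 − 0 = 209; stress test gives 305 − 80 = 225. Would deviate. ✗
Try solvent → no stress test, distressed → stress test:
  If types separate, no stress test earns payment 305 and stress test earns 209.
  Solvent: no stress test gives 305 − 0 = 305; stress test gives 209 − 28 = 181. No deviation. ✓
  Distressed: stress test gives 209 − 80 = 129; no stress test gives 305 − 0 = 305. Would deviate. ✗
Neither assignment is incentive-compatible.

None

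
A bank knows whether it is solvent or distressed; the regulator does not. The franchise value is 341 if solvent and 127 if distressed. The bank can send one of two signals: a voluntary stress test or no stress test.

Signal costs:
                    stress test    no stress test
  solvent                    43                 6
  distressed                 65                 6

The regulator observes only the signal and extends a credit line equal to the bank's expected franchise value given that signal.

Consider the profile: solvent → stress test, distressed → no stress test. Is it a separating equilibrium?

If types separate, stress test earns payment 341 and no stress test earns 127.
Solvent: stress test gives 341 − 43 = 298; no stress test gives 127 − 6 = 121. No deviation. ✓
Distressed: no stress test gives 127 − 6 = 121; stress test gives 341 − 65 = 276. Would deviate. ✗

No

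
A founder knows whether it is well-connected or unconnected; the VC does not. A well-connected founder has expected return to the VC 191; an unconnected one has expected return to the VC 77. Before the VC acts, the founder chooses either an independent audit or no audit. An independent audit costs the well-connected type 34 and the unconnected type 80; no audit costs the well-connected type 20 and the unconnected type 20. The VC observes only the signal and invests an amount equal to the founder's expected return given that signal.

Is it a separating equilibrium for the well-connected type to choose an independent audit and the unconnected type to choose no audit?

No

If types separate, audit earns payment 191 and no audit earns 77.
Well-connected: audit gives 191 − 34 = 157; no audit gives 77 − 20 = 57. No deviation. ✓
Unconnected: no audit gives 77 − 20 = 57; audit gives 191 − 80 = 111. Would deviate. ✗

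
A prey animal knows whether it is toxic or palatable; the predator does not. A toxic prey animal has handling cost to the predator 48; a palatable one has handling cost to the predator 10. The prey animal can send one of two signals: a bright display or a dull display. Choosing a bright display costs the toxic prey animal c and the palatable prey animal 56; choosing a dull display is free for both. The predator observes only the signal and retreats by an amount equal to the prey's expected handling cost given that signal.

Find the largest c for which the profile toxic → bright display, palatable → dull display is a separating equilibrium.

38

Under separation: bright display → toxic (pays 48); dull display → palatable (pays 10).
Palatable: 10 − 0 = 10 ≥ 48 − 56 = -8. Holds regardless of c. ✓
Toxic: 48 − c ≥ 10 − 0, so c ≤ 48 − 10 = 38.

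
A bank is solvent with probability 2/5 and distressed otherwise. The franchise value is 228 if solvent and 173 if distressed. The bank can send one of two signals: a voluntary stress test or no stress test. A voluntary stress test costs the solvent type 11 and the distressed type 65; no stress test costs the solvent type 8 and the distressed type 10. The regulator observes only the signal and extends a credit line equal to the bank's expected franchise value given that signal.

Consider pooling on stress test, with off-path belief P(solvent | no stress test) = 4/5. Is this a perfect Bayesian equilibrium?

No

On the equilibrium path (stress test) the regulator holds the prior 2/5 and pays 2/5·228 + 3/5·173 = 195. Off-path (no stress test) belief 4/5 gives 4/5·228 + 1/5·173 = 217.
Solvent: stress test gives 195 − 11 = 184; no stress test gives 217 − 8 = 209. Deviates. ✗
Distressed: stress test gives 195 − 65 = 130; no stress test gives 217 − 10 = 207. Deviates. ✗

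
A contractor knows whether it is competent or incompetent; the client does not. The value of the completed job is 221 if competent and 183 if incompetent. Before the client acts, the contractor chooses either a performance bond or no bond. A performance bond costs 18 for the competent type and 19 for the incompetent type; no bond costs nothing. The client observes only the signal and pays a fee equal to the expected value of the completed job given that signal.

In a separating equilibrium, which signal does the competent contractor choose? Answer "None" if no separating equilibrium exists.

Try competent → bond, incompetent → no bond:
  Under separation the client infers type exactly: bond → competent (pays 221), no bond → incompetent (pays 183).
  Competent: bond gives 221 − 18 = 203; no bond gives 183 − 0 = 183. No deviation. ✓
  Incompetent: no bond gives 183 − 0 = 183; bond gives 221 − 19 = 202. Would deviate. ✗
Try competent → no bond, incompetent → bond:
  Under separation the client infers type exactly: no bond → competent (pays 221), bond → incompetent (pays 183).
  Competent: no bond gives 221 − 0 = 221; bond gives 183 − 18 = 165. No deviation. ✓
  Incompetent: bond gives 183 − 19 = 164; no bond gives 221 − 0 = 221. Would deviate. ✗
Neither assignment is incentive-compatible.

None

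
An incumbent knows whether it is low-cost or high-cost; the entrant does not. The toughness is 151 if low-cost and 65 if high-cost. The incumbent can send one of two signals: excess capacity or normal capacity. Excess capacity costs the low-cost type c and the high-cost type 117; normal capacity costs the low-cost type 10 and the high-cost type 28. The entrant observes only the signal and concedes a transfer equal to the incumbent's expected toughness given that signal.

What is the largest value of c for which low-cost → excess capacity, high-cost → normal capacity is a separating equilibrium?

Under separation: excess capacity → low-cost (pays 151); normal capacity → high-cost (pays 65).
High-cost: 65 − 28 = 37 ≥ 151 − 117 = 34. Holds regardless of c. ✓
Low-cost: 151 − c ≥ 65 − 10, so c ≤ 151 − 55 = 96.

96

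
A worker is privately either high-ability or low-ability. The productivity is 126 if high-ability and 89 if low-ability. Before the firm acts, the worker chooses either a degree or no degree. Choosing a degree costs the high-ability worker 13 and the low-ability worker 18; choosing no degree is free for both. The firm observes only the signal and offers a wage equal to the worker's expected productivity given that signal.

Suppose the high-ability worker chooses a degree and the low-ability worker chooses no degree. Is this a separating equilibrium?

No

If types separate, degree earns payment 126 and no degree earns 89.
High-ability: degree gives 126 − 13 = 113; no degree gives 89 − 0 = 89. No deviation. ✓
Low-ability: no degree gives 89 − 0 = 89; degree gives 126 − 18 = 108. Would deviate. ✗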